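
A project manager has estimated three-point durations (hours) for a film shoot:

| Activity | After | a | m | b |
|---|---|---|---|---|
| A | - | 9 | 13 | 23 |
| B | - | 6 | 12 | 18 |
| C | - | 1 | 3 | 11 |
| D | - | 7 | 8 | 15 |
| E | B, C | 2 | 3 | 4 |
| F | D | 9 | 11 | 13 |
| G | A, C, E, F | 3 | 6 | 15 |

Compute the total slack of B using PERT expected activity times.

5 hours

te_A = (9 + 4·13 + 23)/6 = 84/6 = 14
te_B = (6 + 4·12 + 18)/6 = 72/6 = 12
te_C = (1 + 4·3 + 11)/6 = 24/6 = 4
te_D = (7 + 4·8 + 15)/6 = 54/6 = 9
te_E = (2 + 4·3 + 4)/6 = 18/6 = 3
te_F = (9 + 4·11 + 13)/6 = 66/6 = 11
te_G = (3 + 4·6 + 15)/6 = 42/6 = 7

Forward pass:
ES_A = 0; EF_A = 14
ES_B = 0; EF_B = 12
ES_C = 0; EF_C = 4
ES_D = 0; EF_D = 9
ES_E = max(EF_B=12, EF_C=4) = 12; EF_E = 12+3 = 15
ES_F = 9; EF_F = 9+11 = 20
ES_G = max(EF_A=14, EF_C=4, EF_E=15, EF_F=20) = 20; EF_G = 20+7 = 27
Expected project duration μ = 27 hours. Critical path: D → F → G.

Backward pass:
LF_G = 27; LS_G = 27−7 = 20
LF_F = LS_G = 20; LS_F = 20−11 = 9
LF_E = LS_G = 20; LS_E = 20−3 = 17
LF_D = LS_F = 9; LS_D = 9−9 = 0
LF_C = min(LS_E=17, LS_G=20) = 17; LS_C = 17−4 = 13
LF_B = LS_E = 17; LS_B = 17−12 = 5
LF_A = LS_G = 20; LS_A = 20−14 = 6
Slack_B = LS_B − ES_B = 5 − 0 = 5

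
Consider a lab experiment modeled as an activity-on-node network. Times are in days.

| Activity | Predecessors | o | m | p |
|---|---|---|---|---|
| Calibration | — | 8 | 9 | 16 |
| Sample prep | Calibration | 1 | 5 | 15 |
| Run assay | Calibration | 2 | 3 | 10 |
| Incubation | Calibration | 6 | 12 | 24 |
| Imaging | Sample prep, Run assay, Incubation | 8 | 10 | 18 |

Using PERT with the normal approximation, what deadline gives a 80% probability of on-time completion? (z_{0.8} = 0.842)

te_Calibration = (8 + 4·9 + 16)/6 = 60/6 = 10; σ²_Calibration = ((16−8)/6)² = 1.778
te_Sample prep = (1 + 4·5 + 15)/6 = 36/6 = 6; σ²_Sample prep = ((15−1)/6)² = 5.444
te_Run assay = (2 + 4·3 + 10)/6 = 24/6 = 4; σ²_Run assay = ((10−2)/6)² = 1.778
te_Incubation = (6 + 4·12 + 24)/6 = 78/6 = 13; σ²_Incubation = ((24−6)/6)² = 9.000
te_Imaging = (8 + 4·10 + 18)/6 = 66/6 = 11; σ²_Imaging = ((18−8)/6)² = 2.778

Forward pass:
ES_Calibration = 0; EF_Calibration = 10
ES_Sample prep = 10; EF_Sample prep = 10+6 = 16
ES_Run assay = 10; EF_Run assay = 10+4 = 14
ES_Incubation = 10; EF_Incubation = 10+13 = 23
ES_Imaging = max(EF_Sample prep=16, EF_Run assay=14, EF_Incubation=23) = 23; EF_Imaging = 23+11 = 34
Expected project duration μ = 34 days. Critical path: Calibration → Incubation → Imaging.

Variance along critical path = 1.778 + 9.000 + 2.778 = 13.556; σ = 3.682 days.
D = μ + z·σ = 34 + 0.842·3.682 = 37.1 days

37.1 days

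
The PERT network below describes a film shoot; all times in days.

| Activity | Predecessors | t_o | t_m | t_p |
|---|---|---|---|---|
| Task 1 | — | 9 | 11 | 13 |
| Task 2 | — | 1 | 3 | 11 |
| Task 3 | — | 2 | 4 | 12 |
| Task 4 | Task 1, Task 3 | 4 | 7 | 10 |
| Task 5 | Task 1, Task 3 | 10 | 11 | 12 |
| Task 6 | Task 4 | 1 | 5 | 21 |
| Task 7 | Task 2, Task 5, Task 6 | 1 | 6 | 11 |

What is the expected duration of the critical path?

te_Task 1 = (9 + 4·11 + 13)/6 = 66/6 = 11
te_Task 2 = (1 + 4·3 + 11)/6 = 24/6 = 4
te_Task 3 = (2 + 4·4 + 12)/6 = 30/6 = 5
te_Task 4 = (4 + 4·7 + 10)/6 = 42/6 = 7
te_Task 5 = (10 + 4·11 + 12)/6 = 66/6 = 11
te_Task 6 = (1 + 4·5 + 21)/6 = 42/6 = 7
te_Task 7 = (1 + 4·6 + 11)/6 = 36/6 = 6

Forward pass:
ES_Task 1 = 0; EF_Task 1 = 11
ES_Task 2 = 0; EF_Task 2 = 4
ES_Task 3 = 0; EF_Task 3 = 5
ES_Task 4 = max(EF_Task 1=11, EF_Task 3=5) = 11; EF_Task 4 = 11+7 = 18
ES_Task 5 = max(EF_Task 1=11, EF_Task 3=5) = 11; EF_Task 5 = 11+11 = 22
ES_Task 6 = 18; EF_Task 6 = 18+7 = 25
ES_Task 7 = max(EF_Task 2=4, EF_Task 5=22, EF_Task 6=25) = 25; EF_Task 7 = 25+6 = 31
Expected project duration μ = 31 days. Critical path: Task 1 → Task 4 → Task 6 → Task 7.

31 days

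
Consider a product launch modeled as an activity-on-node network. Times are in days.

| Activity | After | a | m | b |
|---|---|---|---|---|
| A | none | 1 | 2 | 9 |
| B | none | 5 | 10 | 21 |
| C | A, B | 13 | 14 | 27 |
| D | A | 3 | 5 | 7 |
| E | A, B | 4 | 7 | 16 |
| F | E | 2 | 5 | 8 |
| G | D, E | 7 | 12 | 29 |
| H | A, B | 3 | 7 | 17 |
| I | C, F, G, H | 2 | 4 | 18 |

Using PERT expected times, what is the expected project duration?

te_A = (1 + 4·2 + 9)/6 = 18/6 = 3
te_B = (5 + 4·10 + 21)/6 = 66/6 = 11
te_C = (13 + 4·14 + 27)/6 = 96/6 = 16
te_D = (3 + 4·5 + 7)/6 = 30/6 = 5
te_E = (4 + 4·7 + 16)/6 = 48/6 = 8
te_F = (2 + 4·5 + 8)/6 = 30/6 = 5
te_G = (7 + 4·12 + 29)/6 = 84/6 = 14
te_H = (3 + 4·7 + 17)/6 = 48/6 = 8
te_I = (2 + 4·4 + 18)/6 = 36/6 = 6

Forward pass:
ES_A = 0; EF_A = 3
ES_B = 0; EF_B = 11
ES_C = max(EF_A=3, EF_B=11) = 11; EF_C = 11+16 = 27
ES_D = 3; EF_D = 3+5 = 8
ES_E = max(EF_A=3, EF_B=11) = 11; EF_E = 11+8 = 19
ES_F = 19; EF_F = 19+5 = 24
ES_G = max(EF_D=8, EF_E=19) = 19; EF_G = 19+14 = 33
ES_H = max(EF_A=3, EF_B=11) = 11; EF_H = 11+8 = 19
ES_I = max(EF_C=27, EF_F=24, EF_G=33, EF_H=19) = 33; EF_I = 33+6 = 39
Expected project duration μ = 39 days. Critical path: B → E → G → I.

39 days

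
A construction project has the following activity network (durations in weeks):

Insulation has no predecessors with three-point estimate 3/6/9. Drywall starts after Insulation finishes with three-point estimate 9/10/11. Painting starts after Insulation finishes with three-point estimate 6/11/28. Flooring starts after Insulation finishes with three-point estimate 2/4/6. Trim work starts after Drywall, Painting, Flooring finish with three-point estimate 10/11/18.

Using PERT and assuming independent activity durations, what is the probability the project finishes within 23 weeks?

0.024

te_Insulation = (3 + 4·6 + 9)/6 = 36/6 = 6; σ²_Insulation = ((9−3)/6)² = 1.000
te_Drywall = (9 + 4·10 + 11)/6 = 60/6 = 10; σ²_Drywall = ((11−9)/6)² = 0.111
te_Painting = (6 + 4·11 + 28)/6 = 78/6 = 13; σ²_Painting = ((28−6)/6)² = 13.444
te_Flooring = (2 + 4·4 + 6)/6 = 24/6 = 4; σ²_Flooring = ((6−2)/6)² = 0.444
te_Trim work = (10 + 4·11 + 18)/6 = 72/6 = 12; σ²_Trim work = ((18−10)/6)² = 1.778

Forward pass:
ES_Insulation = 0; EF_Insulation = 6
ES_Drywall = 6; EF_Drywall = 6+10 = 16
ES_Painting = 6; EF_Painting = 6+13 = 19
ES_Flooring = 6; EF_Flooring = 6+4 = 10
ES_Trim work = max(EF_Drywall=16, EF_Painting=19, EF_Flooring=10) = 19; EF_Trim work = 19+12 = 31
Expected project duration μ = 31 weeks. Critical path: Insulation → Painting → Trim work.

Variance along critical path = 1.000 + 13.444 + 1.778 = 16.222; σ = √16.222 = 4.028 weeks.
Z = (23 − 31) / 4.028 = -1.986
P(T ≤ 23) = Φ(-1.986) ≈ 0.024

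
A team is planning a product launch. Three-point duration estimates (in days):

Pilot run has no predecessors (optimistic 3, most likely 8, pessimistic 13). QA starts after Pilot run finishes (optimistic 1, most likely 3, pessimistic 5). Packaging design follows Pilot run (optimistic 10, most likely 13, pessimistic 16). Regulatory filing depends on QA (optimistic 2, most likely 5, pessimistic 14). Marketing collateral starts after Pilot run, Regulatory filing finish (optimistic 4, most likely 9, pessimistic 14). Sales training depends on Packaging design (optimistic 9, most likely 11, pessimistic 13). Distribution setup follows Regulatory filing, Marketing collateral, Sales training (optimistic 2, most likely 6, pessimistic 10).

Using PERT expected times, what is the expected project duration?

38 days

te_Pilot run = (3 + 4·8 + 13)/6 = 48/6 = 8
te_QA = (1 + 4·3 + 5)/6 = 18/6 = 3
te_Packaging design = (10 + 4·13 + 16)/6 = 78/6 = 13
te_Regulatory filing = (2 + 4·5 + 14)/6 = 36/6 = 6
te_Marketing collateral = (4 + 4·9 + 14)/6 = 54/6 = 9
te_Sales training = (9 + 4·11 + 13)/6 = 66/6 = 11
te_Distribution setup = (2 + 4·6 + 10)/6 = 36/6 = 6

Forward pass:
ES_Pilot run = 0; EF_Pilot run = 8
ES_QA = 8; EF_QA = 8+3 = 11
ES_Packaging design = 8; EF_Packaging design = 8+13 = 21
ES_Regulatory filing = 11; EF_Regulatory filing = 11+6 = 17
ES_Marketing collateral = max(EF_Pilot run=8, EF_Regulatory filing=17) = 17; EF_Marketing collateral = 17+9 = 26
ES_Sales training = 21; EF_Sales training = 21+11 = 32
ES_Distribution setup = max(EF_Regulatory filing=17, EF_Marketing collateral=26, EF_Sales training=32) = 32; EF_Distribution setup = 32+6 = 38
Expected project duration μ = 38 days. Critical path: Pilot run → Packaging design → Sales training → Distribution setup.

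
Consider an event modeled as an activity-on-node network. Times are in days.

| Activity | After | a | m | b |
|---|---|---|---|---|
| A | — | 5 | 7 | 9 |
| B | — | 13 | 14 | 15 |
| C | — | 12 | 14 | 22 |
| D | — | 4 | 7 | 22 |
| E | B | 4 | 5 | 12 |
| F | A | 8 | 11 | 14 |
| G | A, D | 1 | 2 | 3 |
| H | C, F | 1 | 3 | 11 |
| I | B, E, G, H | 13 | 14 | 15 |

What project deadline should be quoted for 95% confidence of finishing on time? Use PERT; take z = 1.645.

te_A = (5 + 4·7 + 9)/6 = 42/6 = 7; σ²_A = ((9−5)/6)² = 0.444
te_B = (13 + 4·14 + 15)/6 = 84/6 = 14; σ²_B = ((15−13)/6)² = 0.111
te_C = (12 + 4·14 + 22)/6 = 90/6 = 15; σ²_C = ((22−12)/6)² = 2.778
te_D = (4 + 4·7 + 22)/6 = 54/6 = 9; σ²_D = ((22−4)/6)² = 9.000
te_E = (4 + 4·5 + 12)/6 = 36/6 = 6; σ²_E = ((12−4)/6)² = 1.778
te_F = (8 + 4·11 + 14)/6 = 66/6 = 11; σ²_F = ((14−8)/6)² = 1.000
te_G = (1 + 4·2 + 3)/6 = 12/6 = 2; σ²_G = ((3−1)/6)² = 0.111
te_H = (1 + 4·3 + 11)/6 = 24/6 = 4; σ²_H = ((11−1)/6)² = 2.778
te_I = (13 + 4·14 + 15)/6 = 84/6 = 14; σ²_I = ((15−13)/6)² = 0.111

Forward pass:
ES_A = 0; EF_A = 7
ES_B = 0; EF_B = 14
ES_C = 0; EF_C = 15
ES_D = 0; EF_D = 9
ES_E = 14; EF_E = 14+6 = 20
ES_F = 7; EF_F = 7+11 = 18
ES_G = max(EF_A=7, EF_D=9) = 9; EF_G = 9+2 = 11
ES_H = max(EF_C=15, EF_F=18) = 18; EF_H = 18+4 = 22
ES_I = max(EF_B=14, EF_E=20, EF_G=11, EF_H=22) = 22; EF_I = 22+14 = 36
Expected project duration μ = 36 days. Critical path: A → F → H → I.

Variance along critical path = 0.444 + 1.000 + 2.778 + 0.111 = 4.333; σ = 2.082 days.
D = μ + z·σ = 36 + 1.645·2.082 = 39.4 days

39.4 days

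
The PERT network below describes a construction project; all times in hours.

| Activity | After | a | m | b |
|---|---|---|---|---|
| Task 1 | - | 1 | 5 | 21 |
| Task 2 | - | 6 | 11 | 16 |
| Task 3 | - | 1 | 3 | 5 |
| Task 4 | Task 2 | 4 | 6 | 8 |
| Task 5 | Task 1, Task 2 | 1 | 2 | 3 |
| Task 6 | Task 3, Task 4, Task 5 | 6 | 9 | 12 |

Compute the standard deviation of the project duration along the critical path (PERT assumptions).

2.05 hours

te_Task 1 = (1 + 4·5 + 21)/6 = 42/6 = 7; σ²_Task 1 = ((21−1)/6)² = 11.111
te_Task 2 = (6 + 4·11 + 16)/6 = 66/6 = 11; σ²_Task 2 = ((16−6)/6)² = 2.778
te_Task 3 = (1 + 4·3 + 5)/6 = 18/6 = 3; σ²_Task 3 = ((5−1)/6)² = 0.444
te_Task 4 = (4 + 4·6 + 8)/6 = 36/6 = 6; σ²_Task 4 = ((8−4)/6)² = 0.444
te_Task 5 = (1 + 4·2 + 3)/6 = 12/6 = 2; σ²_Task 5 = ((3−1)/6)² = 0.111
te_Task 6 = (6 + 4·9 + 12)/6 = 54/6 = 9; σ²_Task 6 = ((12−6)/6)² = 1.000

Forward pass:
ES_Task 1 = 0; EF_Task 1 = 7
ES_Task 2 = 0; EF_Task 2 = 11
ES_Task 3 = 0; EF_Task 3 = 3
ES_Task 4 = 11; EF_Task 4 = 11+6 = 17
ES_Task 5 = max(EF_Task 1=7, EF_Task 2=11) = 11; EF_Task 5 = 11+2 = 13
ES_Task 6 = max(EF_Task 3=3, EF_Task 4=17, EF_Task 5=13) = 17; EF_Task 6 = 17+9 = 26
Expected project duration μ = 26 hours. Critical path: Task 2 → Task 4 → Task 6.

Variance along critical path = 2.778 + 0.444 + 1.000 = 4.222
σ = √4.222 = 2.055 hours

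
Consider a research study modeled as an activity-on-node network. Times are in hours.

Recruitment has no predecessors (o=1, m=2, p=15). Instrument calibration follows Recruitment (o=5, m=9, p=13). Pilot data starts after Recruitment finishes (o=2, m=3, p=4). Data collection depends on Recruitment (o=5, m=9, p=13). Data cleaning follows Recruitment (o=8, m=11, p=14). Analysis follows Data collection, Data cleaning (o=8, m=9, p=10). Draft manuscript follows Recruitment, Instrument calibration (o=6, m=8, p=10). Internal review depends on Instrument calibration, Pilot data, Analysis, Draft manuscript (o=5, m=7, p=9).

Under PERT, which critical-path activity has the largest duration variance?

te_Recruitment = (1 + 4·2 + 15)/6 = 24/6 = 4; σ²_Recruitment = ((15−1)/6)² = 5.444
te_Instrument calibration = (5 + 4·9 + 13)/6 = 54/6 = 9; σ²_Instrument calibration = ((13−5)/6)² = 1.778
te_Pilot data = (2 + 4·3 + 4)/6 = 18/6 = 3; σ²_Pilot data = ((4−2)/6)² = 0.111
te_Data collection = (5 + 4·9 + 13)/6 = 54/6 = 9; σ²_Data collection = ((13−5)/6)² = 1.778
te_Data cleaning = (8 + 4·11 + 14)/6 = 66/6 = 11; σ²_Data cleaning = ((14−8)/6)² = 1.000
te_Analysis = (8 + 4·9 + 10)/6 = 54/6 = 9; σ²_Analysis = ((10−8)/6)² = 0.111
te_Draft manuscript = (6 + 4·8 + 10)/6 = 48/6 = 8; σ²_Draft manuscript = ((10−6)/6)² = 0.444
te_Internal review = (5 + 4·7 + 9)/6 = 42/6 = 7; σ²_Internal review = ((9−5)/6)² = 0.444

Forward pass:
ES_Recruitment = 0; EF_Recruitment = 4
ES_Instrument calibration = 4; EF_Instrument calibration = 4+9 = 13
ES_Pilot data = 4; EF_Pilot data = 4+3 = 7
ES_Data collection = 4; EF_Data collection = 4+9 = 13
ES_Data cleaning = 4; EF_Data cleaning = 4+11 = 15
ES_Analysis = max(EF_Data collection=13, EF_Data cleaning=15) = 15; EF_Analysis = 15+9 = 24
ES_Draft manuscript = max(EF_Recruitment=4, EF_Instrument calibration=13) = 13; EF_Draft manuscript = 13+8 = 21
ES_Internal review = max(EF_Instrument calibration=13, EF_Pilot data=7, EF_Analysis=24, EF_Draft manuscript=21) = 24; EF_Internal review = 24+7 = 31
Expected project duration μ = 31 hours. Critical path: Recruitment → Data cleaning → Analysis → Internal review.

Variances on critical path: σ²_Recruitment=5.444, σ²_Data cleaning=1.000, σ²_Analysis=0.111, σ²_Internal review=0.444.
Largest is σ²_Recruitment = 5.444.

Recruitment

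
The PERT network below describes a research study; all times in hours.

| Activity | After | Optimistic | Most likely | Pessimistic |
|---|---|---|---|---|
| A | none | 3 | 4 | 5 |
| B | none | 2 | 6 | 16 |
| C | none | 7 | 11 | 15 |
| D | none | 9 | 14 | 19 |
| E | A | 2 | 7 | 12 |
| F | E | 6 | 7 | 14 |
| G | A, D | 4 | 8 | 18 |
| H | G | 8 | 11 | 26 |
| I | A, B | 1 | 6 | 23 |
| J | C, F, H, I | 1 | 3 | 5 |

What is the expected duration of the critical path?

te_A = (3 + 4·4 + 5)/6 = 24/6 = 4
te_B = (2 + 4·6 + 16)/6 = 42/6 = 7
te_C = (7 + 4·11 + 15)/6 = 66/6 = 11
te_D = (9 + 4·14 + 19)/6 = 84/6 = 14
te_E = (2 + 4·7 + 12)/6 = 42/6 = 7
te_F = (6 + 4·7 + 14)/6 = 48/6 = 8
te_G = (4 + 4·8 + 18)/6 = 54/6 = 9
te_H = (8 + 4·11 + 26)/6 = 78/6 = 13
te_I = (1 + 4·6 + 23)/6 = 48/6 = 8
te_J = (1 + 4·3 + 5)/6 = 18/6 = 3

Forward pass:
ES_A = 0; EF_A = 4
ES_B = 0; EF_B = 7
ES_C = 0; EF_C = 11
ES_D = 0; EF_D = 14
ES_E = 4; EF_E = 4+7 = 11
ES_F = 11; EF_F = 11+8 = 19
ES_G = max(EF_A=4, EF_D=14) = 14; EF_G = 14+9 = 23
ES_H = 23; EF_H = 23+13 = 36
ES_I = max(EF_A=4, EF_B=7) = 7; EF_I = 7+8 = 15
ES_J = max(EF_C=11, EF_F=19, EF_H=36, EF_I=15) = 36; EF_J = 36+3 = 39
Expected project duration μ = 39 hours. Critical path: D → G → H → J.

39 hours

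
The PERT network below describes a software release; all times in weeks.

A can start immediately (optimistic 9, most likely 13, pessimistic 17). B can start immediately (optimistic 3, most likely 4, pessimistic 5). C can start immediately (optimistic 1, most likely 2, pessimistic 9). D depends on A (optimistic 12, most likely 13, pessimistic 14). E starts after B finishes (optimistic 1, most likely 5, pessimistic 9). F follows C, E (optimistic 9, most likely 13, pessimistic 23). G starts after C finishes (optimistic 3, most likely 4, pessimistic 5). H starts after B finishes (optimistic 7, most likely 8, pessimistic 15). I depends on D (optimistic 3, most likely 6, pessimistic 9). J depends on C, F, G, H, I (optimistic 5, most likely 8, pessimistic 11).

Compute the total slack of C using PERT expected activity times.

te_A = (9 + 4·13 + 17)/6 = 78/6 = 13
te_B = (3 + 4·4 + 5)/6 = 24/6 = 4
te_C = (1 + 4·2 + 9)/6 = 18/6 = 3
te_D = (12 + 4·13 + 14)/6 = 78/6 = 13
te_E = (1 + 4·5 + 9)/6 = 30/6 = 5
te_F = (9 + 4·13 + 23)/6 = 84/6 = 14
te_G = (3 + 4·4 + 5)/6 = 24/6 = 4
te_H = (7 + 4·8 + 15)/6 = 54/6 = 9
te_I = (3 + 4·6 + 9)/6 = 36/6 = 6
te_J = (5 + 4·8 + 11)/6 = 48/6 = 8

Forward pass:
ES_A = 0; EF_A = 13
ES_B = 0; EF_B = 4
ES_C = 0; EF_C = 3
ES_D = 13; EF_D = 13+13 = 26
ES_E = 4; EF_E = 4+5 = 9
ES_F = max(EF_C=3, EF_E=9) = 9; EF_F = 9+14 = 23
ES_G = 3; EF_G = 3+4 = 7
ES_H = 4; EF_H = 4+9 = 13
ES_I = 26; EF_I = 26+6 = 32
ES_J = max(EF_C=3, EF_F=23, EF_G=7, EF_H=13, EF_I=32) = 32; EF_J = 32+8 = 40
Expected project duration μ = 40 weeks. Critical path: A → D → I → J.

Backward pass:
LF_J = 40; LS_J = 40−8 = 32
LF_I = LS_J = 32; LS_I = 32−6 = 26
LF_H = LS_J = 32; LS_H = 32−9 = 23
LF_G = LS_J = 32; LS_G = 32−4 = 28
LF_F = LS_J = 32; LS_F = 32−14 = 18
LF_E = LS_F = 18; LS_E = 18−5 = 13
LF_D = LS_I = 26; LS_D = 26−13 = 13
LF_C = min(LS_F=18, LS_G=28, LS_J=32) = 18; LS_C = 18−3 = 15
LF_B = min(LS_E=13, LS_H=23) = 13; LS_B = 13−4 = 9
LF_A = LS_D = 13; LS_A = 13−13 = 0
Slack_C = LS_C − ES_C = 15 − 0 = 15

15 weeks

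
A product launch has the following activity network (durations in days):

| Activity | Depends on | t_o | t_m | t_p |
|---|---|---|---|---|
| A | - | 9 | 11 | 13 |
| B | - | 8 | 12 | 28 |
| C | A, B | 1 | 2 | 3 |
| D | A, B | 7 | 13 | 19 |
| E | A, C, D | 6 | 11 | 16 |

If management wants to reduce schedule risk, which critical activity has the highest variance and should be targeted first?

B

te_A = (9 + 4·11 + 13)/6 = 66/6 = 11; σ²_A = ((13−9)/6)² = 0.444
te_B = (8 + 4·12 + 28)/6 = 84/6 = 14; σ²_B = ((28−8)/6)² = 11.111
te_C = (1 + 4·2 + 3)/6 = 12/6 = 2; σ²_C = ((3−1)/6)² = 0.111
te_D = (7 + 4·13 + 19)/6 = 78/6 = 13; σ²_D = ((19−7)/6)² = 4.000
te_E = (6 + 4·11 + 16)/6 = 66/6 = 11; σ²_E = ((16−6)/6)² = 2.778

Forward pass:
ES_A = 0; EF_A = 11
ES_B = 0; EF_B = 14
ES_C = max(EF_A=11, EF_B=14) = 14; EF_C = 14+2 = 16
ES_D = max(EF_A=11, EF_B=14) = 14; EF_D = 14+13 = 27
ES_E = max(EF_A=11, EF_C=16, EF_D=27) = 27; EF_E = 27+11 = 38
Expected project duration μ = 38 days. Critical path: B → D → E.

Variances on critical path: σ²_B=11.111, σ²_D=4.000, σ²_E=2.778.
Largest is σ²_B = 11.111.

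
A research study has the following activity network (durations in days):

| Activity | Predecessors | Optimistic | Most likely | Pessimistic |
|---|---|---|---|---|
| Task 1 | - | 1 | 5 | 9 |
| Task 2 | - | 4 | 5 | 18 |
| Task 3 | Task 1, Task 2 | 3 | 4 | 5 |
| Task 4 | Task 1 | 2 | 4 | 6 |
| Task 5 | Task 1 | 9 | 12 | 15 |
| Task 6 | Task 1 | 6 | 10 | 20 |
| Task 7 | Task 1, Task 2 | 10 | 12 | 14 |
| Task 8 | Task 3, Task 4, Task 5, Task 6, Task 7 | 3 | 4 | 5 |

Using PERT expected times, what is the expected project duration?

te_Task 1 = (1 + 4·5 + 9)/6 = 30/6 = 5
te_Task 2 = (4 + 4·5 + 18)/6 = 42/6 = 7
te_Task 3 = (3 + 4·4 + 5)/6 = 24/6 = 4
te_Task 4 = (2 + 4·4 + 6)/6 = 24/6 = 4
te_Task 5 = (9 + 4·12 + 15)/6 = 72/6 = 12
te_Task 6 = (6 + 4·10 + 20)/6 = 66/6 = 11
te_Task 7 = (10 + 4·12 + 14)/6 = 72/6 = 12
te_Task 8 = (3 + 4·4 + 5)/6 = 24/6 = 4

Forward pass:
ES_Task 1 = 0; EF_Task 1 = 5
ES_Task 2 = 0; EF_Task 2 = 7
ES_Task 3 = max(EF_Task 1=5, EF_Task 2=7) = 7; EF_Task 3 = 7+4 = 11
ES_Task 4 = 5; EF_Task 4 = 5+4 = 9
ES_Task 5 = 5; EF_Task 5 = 5+12 = 17
ES_Task 6 = 5; EF_Task 6 = 5+11 = 16
ES_Task 7 = max(EF_Task 1=5, EF_Task 2=7) = 7; EF_Task 7 = 7+12 = 19
ES_Task 8 = max(EF_Task 3=11, EF_Task 4=9, EF_Task 5=17, EF_Task 6=16, EF_Task 7=19) = 19; EF_Task 8 = 19+4 = 23
Expected project duration μ = 23 days. Critical path: Task 2 → Task 7 → Task 8.

23 days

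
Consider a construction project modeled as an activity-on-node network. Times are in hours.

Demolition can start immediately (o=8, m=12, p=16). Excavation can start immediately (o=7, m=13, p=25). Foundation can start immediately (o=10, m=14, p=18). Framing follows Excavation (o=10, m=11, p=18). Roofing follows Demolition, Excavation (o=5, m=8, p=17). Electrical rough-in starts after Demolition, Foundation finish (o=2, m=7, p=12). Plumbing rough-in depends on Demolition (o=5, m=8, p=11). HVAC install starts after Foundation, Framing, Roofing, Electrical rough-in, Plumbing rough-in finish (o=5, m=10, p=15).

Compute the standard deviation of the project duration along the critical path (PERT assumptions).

3.68 hours

te_Demolition = (8 + 4·12 + 16)/6 = 72/6 = 12; σ²_Demolition = ((16−8)/6)² = 1.778
te_Excavation = (7 + 4·13 + 25)/6 = 84/6 = 14; σ²_Excavation = ((25−7)/6)² = 9.000
te_Foundation = (10 + 4·14 + 18)/6 = 84/6 = 14; σ²_Foundation = ((18−10)/6)² = 1.778
te_Framing = (10 + 4·11 + 18)/6 = 72/6 = 12; σ²_Framing = ((18−10)/6)² = 1.778
te_Roofing = (5 + 4·8 + 17)/6 = 54/6 = 9; σ²_Roofing = ((17−5)/6)² = 4.000
te_Electrical rough-in = (2 + 4·7 + 12)/6 = 42/6 = 7; σ²_Electrical rough-in = ((12−2)/6)² = 2.778
te_Plumbing rough-in = (5 + 4·8 + 11)/6 = 48/6 = 8; σ²_Plumbing rough-in = ((11−5)/6)² = 1.000
te_HVAC install = (5 + 4·10 + 15)/6 = 60/6 = 10; σ²_HVAC install = ((15−5)/6)² = 2.778

Forward pass:
ES_Demolition = 0; EF_Demolition = 12
ES_Excavation = 0; EF_Excavation = 14
ES_Foundation = 0; EF_Foundation = 14
ES_Framing = 14; EF_Framing = 14+12 = 26
ES_Roofing = max(EF_Demolition=12, EF_Excavation=14) = 14; EF_Roofing = 14+9 = 23
ES_Electrical rough-in = max(EF_Demolition=12, EF_Foundation=14) = 14; EF_Electrical rough-in = 14+7 = 21
ES_Plumbing rough-in = 12; EF_Plumbing rough-in = 12+8 = 20
ES_HVAC install = max(EF_Foundation=14, EF_Framing=26, EF_Roofing=23, EF_Electrical rough-in=21, EF_Plumbing rough-in=20) = 26; EF_HVAC install = 26+10 = 36
Expected project duration μ = 36 hours. Critical path: Excavation → Framing → HVAC install.

Variance along critical path = 9.000 + 1.778 + 2.778 = 13.556
σ = √13.556 = 3.682 hours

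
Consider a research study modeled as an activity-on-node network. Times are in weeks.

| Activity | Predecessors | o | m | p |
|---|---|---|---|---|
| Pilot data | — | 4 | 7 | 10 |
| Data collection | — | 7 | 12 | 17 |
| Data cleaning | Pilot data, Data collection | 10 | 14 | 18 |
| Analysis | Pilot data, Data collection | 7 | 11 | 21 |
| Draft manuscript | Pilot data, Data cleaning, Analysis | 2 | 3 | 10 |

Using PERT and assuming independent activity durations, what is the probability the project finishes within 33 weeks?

0.883

te_Pilot data = (4 + 4·7 + 10)/6 = 42/6 = 7; σ²_Pilot data = ((10−4)/6)² = 1.000
te_Data collection = (7 + 4·12 + 17)/6 = 72/6 = 12; σ²_Data collection = ((17−7)/6)² = 2.778
te_Data cleaning = (10 + 4·14 + 18)/6 = 84/6 = 14; σ²_Data cleaning = ((18−10)/6)² = 1.778
te_Analysis = (7 + 4·11 + 21)/6 = 72/6 = 12; σ²_Analysis = ((21−7)/6)² = 5.444
te_Draft manuscript = (2 + 4·3 + 10)/6 = 24/6 = 4; σ²_Draft manuscript = ((10−2)/6)² = 1.778

Forward pass:
ES_Pilot data = 0; EF_Pilot data = 7
ES_Data collection = 0; EF_Data collection = 12
ES_Data cleaning = max(EF_Pilot data=7, EF_Data collection=12) = 12; EF_Data cleaning = 12+14 = 26
ES_Analysis = max(EF_Pilot data=7, EF_Data collection=12) = 12; EF_Analysis = 12+12 = 24
ES_Draft manuscript = max(EF_Pilot data=7, EF_Data cleaning=26, EF_Analysis=24) = 26; EF_Draft manuscript = 26+4 = 30
Expected project duration μ = 30 weeks. Critical path: Data collection → Data cleaning → Draft manuscript.

Variance along critical path = 2.778 + 1.778 + 1.778 = 6.333; σ = √6.333 = 2.517 weeks.
Z = (33 − 30) / 2.517 = 1.192
P(T ≤ 33) = Φ(1.192) ≈ 0.883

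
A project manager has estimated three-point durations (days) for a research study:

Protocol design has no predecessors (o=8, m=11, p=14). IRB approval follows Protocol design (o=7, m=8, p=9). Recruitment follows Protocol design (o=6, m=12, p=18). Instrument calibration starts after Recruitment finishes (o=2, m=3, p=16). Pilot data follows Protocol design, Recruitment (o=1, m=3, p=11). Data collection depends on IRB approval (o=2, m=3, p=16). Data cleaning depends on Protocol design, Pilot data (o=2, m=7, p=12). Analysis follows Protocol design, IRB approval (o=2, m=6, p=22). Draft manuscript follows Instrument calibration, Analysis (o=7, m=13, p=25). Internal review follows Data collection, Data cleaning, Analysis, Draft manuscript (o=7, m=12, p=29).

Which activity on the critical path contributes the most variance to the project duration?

Internal review

te_Protocol design = (8 + 4·11 + 14)/6 = 66/6 = 11; σ²_Protocol design = ((14−8)/6)² = 1.000
te_IRB approval = (7 + 4·8 + 9)/6 = 48/6 = 8; σ²_IRB approval = ((9−7)/6)² = 0.111
te_Recruitment = (6 + 4·12 + 18)/6 = 72/6 = 12; σ²_Recruitment = ((18−6)/6)² = 4.000
te_Instrument calibration = (2 + 4·3 + 16)/6 = 30/6 = 5; σ²_Instrument calibration = ((16−2)/6)² = 5.444
te_Pilot data = (1 + 4·3 + 11)/6 = 24/6 = 4; σ²_Pilot data = ((11−1)/6)² = 2.778
te_Data collection = (2 + 4·3 + 16)/6 = 30/6 = 5; σ²_Data collection = ((16−2)/6)² = 5.444
te_Data cleaning = (2 + 4·7 + 12)/6 = 42/6 = 7; σ²_Data cleaning = ((12−2)/6)² = 2.778
te_Analysis = (2 + 4·6 + 22)/6 = 48/6 = 8; σ²_Analysis = ((22−2)/6)² = 11.111
te_Draft manuscript = (7 + 4·13 + 25)/6 = 84/6 = 14; σ²_Draft manuscript = ((25−7)/6)² = 9.000
te_Internal review = (7 + 4·12 + 29)/6 = 84/6 = 14; σ²_Internal review = ((29−7)/6)² = 13.444

Forward pass:
ES_Protocol design = 0; EF_Protocol design = 11
ES_IRB approval = 11; EF_IRB approval = 11+8 = 19
ES_Recruitment = 11; EF_Recruitment = 11+12 = 23
ES_Instrument calibration = 23; EF_Instrument calibration = 23+5 = 28
ES_Pilot data = max(EF_Protocol design=11, EF_Recruitment=23) = 23; EF_Pilot data = 23+4 = 27
ES_Data collection = 19; EF_Data collection = 19+5 = 24
ES_Data cleaning = max(EF_Protocol design=11, EF_Pilot data=27) = 27; EF_Data cleaning = 27+7 = 34
ES_Analysis = max(EF_Protocol design=11, EF_IRB approval=19) = 19; EF_Analysis = 19+8 = 27
ES_Draft manuscript = max(EF_Instrument calibration=28, EF_Analysis=27) = 28; EF_Draft manuscript = 28+14 = 42
ES_Internal review = max(EF_Data collection=24, EF_Data cleaning=34, EF_Analysis=27, EF_Draft manuscript=42) = 42; EF_Internal review = 42+14 = 56
Expected project duration μ = 56 days. Critical path: Protocol design → Recruitment → Instrument calibration → Draft manuscript → Internal review.

Variances on critical path: σ²_Protocol design=1.000, σ²_Recruitment=4.000, σ²_Instrument calibration=5.444, σ²_Draft manuscript=9.000, σ²_Internal review=13.444.
Largest is σ²_Internal review = 13.444.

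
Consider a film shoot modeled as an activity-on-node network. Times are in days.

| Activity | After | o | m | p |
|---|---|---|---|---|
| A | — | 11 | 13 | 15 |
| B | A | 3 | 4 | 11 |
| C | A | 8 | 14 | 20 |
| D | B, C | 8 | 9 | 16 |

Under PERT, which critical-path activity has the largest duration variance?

te_A = (11 + 4·13 + 15)/6 = 78/6 = 13; σ²_A = ((15−11)/6)² = 0.444
te_B = (3 + 4·4 + 11)/6 = 30/6 = 5; σ²_B = ((11−3)/6)² = 1.778
te_C = (8 + 4·14 + 20)/6 = 84/6 = 14; σ²_C = ((20−8)/6)² = 4.000
te_D = (8 + 4·9 + 16)/6 = 60/6 = 10; σ²_D = ((16−8)/6)² = 1.778

Forward pass:
ES_A = 0; EF_A = 13
ES_B = 13; EF_B = 13+5 = 18
ES_C = 13; EF_C = 13+14 = 27
ES_D = max(EF_B=18, EF_C=27) = 27; EF_D = 27+10 = 37
Expected project duration μ = 37 days. Critical path: A → C → D.

Variances on critical path: σ²_A=0.444, σ²_C=4.000, σ²_D=1.778.
Largest is σ²_C = 4.000.

C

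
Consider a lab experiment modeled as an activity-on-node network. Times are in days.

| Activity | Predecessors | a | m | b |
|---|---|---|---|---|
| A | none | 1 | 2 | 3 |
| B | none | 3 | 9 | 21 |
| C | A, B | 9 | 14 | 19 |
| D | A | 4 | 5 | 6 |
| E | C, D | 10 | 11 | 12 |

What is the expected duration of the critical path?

te_A = (1 + 4·2 + 3)/6 = 12/6 = 2
te_B = (3 + 4·9 + 21)/6 = 60/6 = 10
te_C = (9 + 4·14 + 19)/6 = 84/6 = 14
te_D = (4 + 4·5 + 6)/6 = 30/6 = 5
te_E = (10 + 4·11 + 12)/6 = 66/6 = 11

Forward pass:
ES_A = 0; EF_A = 2
ES_B = 0; EF_B = 10
ES_C = max(EF_A=2, EF_B=10) = 10; EF_C = 10+14 = 24
ES_D = 2; EF_D = 2+5 = 7
ES_E = max(EF_C=24, EF_D=7) = 24; EF_E = 24+11 = 35
Expected project duration μ = 35 days. Critical path: B → C → E.

35 days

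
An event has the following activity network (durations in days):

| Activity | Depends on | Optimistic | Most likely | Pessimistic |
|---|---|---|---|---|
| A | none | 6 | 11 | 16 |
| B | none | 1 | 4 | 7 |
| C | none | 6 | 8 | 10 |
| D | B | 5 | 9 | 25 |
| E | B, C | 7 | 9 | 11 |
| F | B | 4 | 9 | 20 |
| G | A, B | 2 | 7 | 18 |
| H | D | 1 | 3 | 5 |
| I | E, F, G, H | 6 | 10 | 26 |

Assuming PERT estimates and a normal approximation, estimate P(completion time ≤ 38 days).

te_A = (6 + 4·11 + 16)/6 = 66/6 = 11; σ²_A = ((16−6)/6)² = 2.778
te_B = (1 + 4·4 + 7)/6 = 24/6 = 4; σ²_B = ((7−1)/6)² = 1.000
te_C = (6 + 4·8 + 10)/6 = 48/6 = 8; σ²_C = ((10−6)/6)² = 0.444
te_D = (5 + 4·9 + 25)/6 = 66/6 = 11; σ²_D = ((25−5)/6)² = 11.111
te_E = (7 + 4·9 + 11)/6 = 54/6 = 9; σ²_E = ((11−7)/6)² = 0.444
te_F = (4 + 4·9 + 20)/6 = 60/6 = 10; σ²_F = ((20−4)/6)² = 7.111
te_G = (2 + 4·7 + 18)/6 = 48/6 = 8; σ²_G = ((18−2)/6)² = 7.111
te_H = (1 + 4·3 + 5)/6 = 18/6 = 3; σ²_H = ((5−1)/6)² = 0.444
te_I = (6 + 4·10 + 26)/6 = 72/6 = 12; σ²_I = ((26−6)/6)² = 11.111

Forward pass:
ES_A = 0; EF_A = 11
ES_B = 0; EF_B = 4
ES_C = 0; EF_C = 8
ES_D = 4; EF_D = 4+11 = 15
ES_E = max(EF_B=4, EF_C=8) = 8; EF_E = 8+9 = 17
ES_F = 4; EF_F = 4+10 = 14
ES_G = max(EF_A=11, EF_B=4) = 11; EF_G = 11+8 = 19
ES_H = 15; EF_H = 15+3 = 18
ES_I = max(EF_E=17, EF_F=14, EF_G=19, EF_H=18) = 19; EF_I = 19+12 = 31
Expected project duration μ = 31 days. Critical path: A → G → I.

Variance along critical path = 2.778 + 7.111 + 11.111 = 21.000; σ = √21.000 = 4.583 days.
Z = (38 − 31) / 4.583 = 1.528
P(T ≤ 38) = Φ(1.528) ≈ 0.937

0.937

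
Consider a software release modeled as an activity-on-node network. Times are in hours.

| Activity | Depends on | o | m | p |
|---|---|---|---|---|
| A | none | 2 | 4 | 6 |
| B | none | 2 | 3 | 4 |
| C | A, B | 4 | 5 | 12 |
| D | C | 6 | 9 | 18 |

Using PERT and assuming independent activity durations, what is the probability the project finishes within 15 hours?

te_A = (2 + 4·4 + 6)/6 = 24/6 = 4; σ²_A = ((6−2)/6)² = 0.444
te_B = (2 + 4·3 + 4)/6 = 18/6 = 3; σ²_B = ((4−2)/6)² = 0.111
te_C = (4 + 4·5 + 12)/6 = 36/6 = 6; σ²_C = ((12−4)/6)² = 1.778
te_D = (6 + 4·9 + 18)/6 = 60/6 = 10; σ²_D = ((18−6)/6)² = 4.000

Forward pass:
ES_A = 0; EF_A = 4
ES_B = 0; EF_B = 3
ES_C = max(EF_A=4, EF_B=3) = 4; EF_C = 4+6 = 10
ES_D = 10; EF_D = 10+10 = 20
Expected project duration μ = 20 hours. Critical path: A → C → D.

Variance along critical path = 0.444 + 1.778 + 4.000 = 6.222; σ = √6.222 = 2.494 hours.
Z = (15 − 20) / 2.494 = -2.004
P(T ≤ 15) = Φ(-2.004) ≈ 0.023

0.023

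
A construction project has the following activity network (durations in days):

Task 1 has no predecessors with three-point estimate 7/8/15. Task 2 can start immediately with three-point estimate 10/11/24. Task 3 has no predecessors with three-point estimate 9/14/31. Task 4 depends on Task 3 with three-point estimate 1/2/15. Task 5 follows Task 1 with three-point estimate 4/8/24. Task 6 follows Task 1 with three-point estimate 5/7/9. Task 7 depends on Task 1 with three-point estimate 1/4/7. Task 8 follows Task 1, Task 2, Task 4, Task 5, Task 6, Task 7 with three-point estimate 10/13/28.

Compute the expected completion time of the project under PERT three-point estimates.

te_Task 1 = (7 + 4·8 + 15)/6 = 54/6 = 9
te_Task 2 = (10 + 4·11 + 24)/6 = 78/6 = 13
te_Task 3 = (9 + 4·14 + 31)/6 = 96/6 = 16
te_Task 4 = (1 + 4·2 + 15)/6 = 24/6 = 4
te_Task 5 = (4 + 4·8 + 24)/6 = 60/6 = 10
te_Task 6 = (5 + 4·7 + 9)/6 = 42/6 = 7
te_Task 7 = (1 + 4·4 + 7)/6 = 24/6 = 4
te_Task 8 = (10 + 4·13 + 28)/6 = 90/6 = 15

Forward pass:
ES_Task 1 = 0; EF_Task 1 = 9
ES_Task 2 = 0; EF_Task 2 = 13
ES_Task 3 = 0; EF_Task 3 = 16
ES_Task 4 = 16; EF_Task 4 = 16+4 = 20
ES_Task 5 = 9; EF_Task 5 = 9+10 = 19
ES_Task 6 = 9; EF_Task 6 = 9+7 = 16
ES_Task 7 = 9; EF_Task 7 = 9+4 = 13
ES_Task 8 = max(EF_Task 1=9, EF_Task 2=13, EF_Task 4=20, EF_Task 5=19, EF_Task 6=16, EF_Task 7=13) = 20; EF_Task 8 = 20+15 = 35
Expected project duration μ = 35 days. Critical path: Task 3 → Task 4 → Task 8.

35 days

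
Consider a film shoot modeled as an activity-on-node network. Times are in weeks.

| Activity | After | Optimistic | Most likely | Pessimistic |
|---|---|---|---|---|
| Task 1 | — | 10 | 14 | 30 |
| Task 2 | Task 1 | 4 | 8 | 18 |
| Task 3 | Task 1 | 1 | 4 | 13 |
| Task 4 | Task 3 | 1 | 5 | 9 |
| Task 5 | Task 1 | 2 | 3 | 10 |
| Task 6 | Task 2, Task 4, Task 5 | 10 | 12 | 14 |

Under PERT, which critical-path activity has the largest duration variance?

te_Task 1 = (10 + 4·14 + 30)/6 = 96/6 = 16; σ²_Task 1 = ((30−10)/6)² = 11.111
te_Task 2 = (4 + 4·8 + 18)/6 = 54/6 = 9; σ²_Task 2 = ((18−4)/6)² = 5.444
te_Task 3 = (1 + 4·4 + 13)/6 = 30/6 = 5; σ²_Task 3 = ((13−1)/6)² = 4.000
te_Task 4 = (1 + 4·5 + 9)/6 = 30/6 = 5; σ²_Task 4 = ((9−1)/6)² = 1.778
te_Task 5 = (2 + 4·3 + 10)/6 = 24/6 = 4; σ²_Task 5 = ((10−2)/6)² = 1.778
te_Task 6 = (10 + 4·12 + 14)/6 = 72/6 = 12; σ²_Task 6 = ((14−10)/6)² = 0.444

Forward pass:
ES_Task 1 = 0; EF_Task 1 = 16
ES_Task 2 = 16; EF_Task 2 = 16+9 = 25
ES_Task 3 = 16; EF_Task 3 = 16+5 = 21
ES_Task 4 = 21; EF_Task 4 = 21+5 = 26
ES_Task 5 = 16; EF_Task 5 = 16+4 = 20
ES_Task 6 = max(EF_Task 2=25, EF_Task 4=26, EF_Task 5=20) = 26; EF_Task 6 = 26+12 = 38
Expected project duration μ = 38 weeks. Critical path: Task 1 → Task 3 → Task 4 → Task 6.

Variances on critical path: σ²_Task 1=11.111, σ²_Task 3=4.000, σ²_Task 4=1.778, σ²_Task 6=0.444.
Largest is σ²_Task 1 = 11.111.

Task 1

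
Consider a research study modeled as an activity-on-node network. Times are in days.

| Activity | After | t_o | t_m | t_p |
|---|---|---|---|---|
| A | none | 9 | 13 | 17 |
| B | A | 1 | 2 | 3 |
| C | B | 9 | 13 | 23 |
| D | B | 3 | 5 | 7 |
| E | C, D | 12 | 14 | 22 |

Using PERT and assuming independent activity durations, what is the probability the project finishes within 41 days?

te_A = (9 + 4·13 + 17)/6 = 78/6 = 13; σ²_A = ((17−9)/6)² = 1.778
te_B = (1 + 4·2 + 3)/6 = 12/6 = 2; σ²_B = ((3−1)/6)² = 0.111
te_C = (9 + 4·13 + 23)/6 = 84/6 = 14; σ²_C = ((23−9)/6)² = 5.444
te_D = (3 + 4·5 + 7)/6 = 30/6 = 5; σ²_D = ((7−3)/6)² = 0.444
te_E = (12 + 4·14 + 22)/6 = 90/6 = 15; σ²_E = ((22−12)/6)² = 2.778

Forward pass:
ES_A = 0; EF_A = 13
ES_B = 13; EF_B = 13+2 = 15
ES_C = 15; EF_C = 15+14 = 29
ES_D = 15; EF_D = 15+5 = 20
ES_E = max(EF_C=29, EF_D=20) = 29; EF_E = 29+15 = 44
Expected project duration μ = 44 days. Critical path: A → B → C → E.

Variance along critical path = 1.778 + 0.111 + 5.444 + 2.778 = 10.111; σ = √10.111 = 3.180 days.
Z = (41 − 44) / 3.180 = -0.943
P(T ≤ 41) = Φ(-0.943) ≈ 0.173

0.173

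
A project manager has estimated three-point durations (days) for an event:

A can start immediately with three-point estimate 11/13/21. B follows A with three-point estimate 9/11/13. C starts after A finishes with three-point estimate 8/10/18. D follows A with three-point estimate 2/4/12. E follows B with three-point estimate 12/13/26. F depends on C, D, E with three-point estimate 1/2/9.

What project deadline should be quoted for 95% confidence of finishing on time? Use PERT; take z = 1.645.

48.3 days

te_A = (11 + 4·13 + 21)/6 = 84/6 = 14; σ²_A = ((21−11)/6)² = 2.778
te_B = (9 + 4·11 + 13)/6 = 66/6 = 11; σ²_B = ((13−9)/6)² = 0.444
te_C = (8 + 4·10 + 18)/6 = 66/6 = 11; σ²_C = ((18−8)/6)² = 2.778
te_D = (2 + 4·4 + 12)/6 = 30/6 = 5; σ²_D = ((12−2)/6)² = 2.778
te_E = (12 + 4·13 + 26)/6 = 90/6 = 15; σ²_E = ((26−12)/6)² = 5.444
te_F = (1 + 4·2 + 9)/6 = 18/6 = 3; σ²_F = ((9−1)/6)² = 1.778

Forward pass:
ES_A = 0; EF_A = 14
ES_B = 14; EF_B = 14+11 = 25
ES_C = 14; EF_C = 14+11 = 25
ES_D = 14; EF_D = 14+5 = 19
ES_E = 25; EF_E = 25+15 = 40
ES_F = max(EF_C=25, EF_D=19, EF_E=40) = 40; EF_F = 40+3 = 43
Expected project duration μ = 43 days. Critical path: A → B → E → F.

Variance along critical path = 2.778 + 0.444 + 5.444 + 1.778 = 10.444; σ = 3.232 days.
D = μ + z·σ = 43 + 1.645·3.232 = 48.3 days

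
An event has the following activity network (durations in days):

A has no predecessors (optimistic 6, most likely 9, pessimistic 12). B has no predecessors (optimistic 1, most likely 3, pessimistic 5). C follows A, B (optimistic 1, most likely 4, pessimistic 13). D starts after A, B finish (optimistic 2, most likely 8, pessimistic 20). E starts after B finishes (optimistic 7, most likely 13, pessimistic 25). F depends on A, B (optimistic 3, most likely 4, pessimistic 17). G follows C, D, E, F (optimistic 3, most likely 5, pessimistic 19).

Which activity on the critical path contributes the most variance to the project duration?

D

te_A = (6 + 4·9 + 12)/6 = 54/6 = 9; σ²_A = ((12−6)/6)² = 1.000
te_B = (1 + 4·3 + 5)/6 = 18/6 = 3; σ²_B = ((5−1)/6)² = 0.444
te_C = (1 + 4·4 + 13)/6 = 30/6 = 5; σ²_C = ((13−1)/6)² = 4.000
te_D = (2 + 4·8 + 20)/6 = 54/6 = 9; σ²_D = ((20−2)/6)² = 9.000
te_E = (7 + 4·13 + 25)/6 = 84/6 = 14; σ²_E = ((25−7)/6)² = 9.000
te_F = (3 + 4·4 + 17)/6 = 36/6 = 6; σ²_F = ((17−3)/6)² = 5.444
te_G = (3 + 4·5 + 19)/6 = 42/6 = 7; σ²_G = ((19−3)/6)² = 7.111

Forward pass:
ES_A = 0; EF_A = 9
ES_B = 0; EF_B = 3
ES_C = max(EF_A=9, EF_B=3) = 9; EF_C = 9+5 = 14
ES_D = max(EF_A=9, EF_B=3) = 9; EF_D = 9+9 = 18
ES_E = 3; EF_E = 3+14 = 17
ES_F = max(EF_A=9, EF_B=3) = 9; EF_F = 9+6 = 15
ES_G = max(EF_C=14, EF_D=18, EF_E=17, EF_F=15) = 18; EF_G = 18+7 = 25
Expected project duration μ = 25 days. Critical path: A → D → G.

Variances on critical path: σ²_A=1.000, σ²_D=9.000, σ²_G=7.111.
Largest is σ²_D = 9.000.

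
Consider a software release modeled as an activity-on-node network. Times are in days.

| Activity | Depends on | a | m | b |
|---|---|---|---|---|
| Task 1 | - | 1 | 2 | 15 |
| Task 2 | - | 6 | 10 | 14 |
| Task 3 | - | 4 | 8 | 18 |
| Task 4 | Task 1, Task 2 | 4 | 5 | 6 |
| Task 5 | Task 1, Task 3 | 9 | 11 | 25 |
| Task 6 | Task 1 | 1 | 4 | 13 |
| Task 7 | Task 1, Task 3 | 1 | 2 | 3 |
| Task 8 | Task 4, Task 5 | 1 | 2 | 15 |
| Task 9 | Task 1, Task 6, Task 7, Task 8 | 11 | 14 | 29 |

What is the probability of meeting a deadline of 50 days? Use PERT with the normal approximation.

te_Task 1 = (1 + 4·2 + 15)/6 = 24/6 = 4; σ²_Task 1 = ((15−1)/6)² = 5.444
te_Task 2 = (6 + 4·10 + 14)/6 = 60/6 = 10; σ²_Task 2 = ((14−6)/6)² = 1.778
te_Task 3 = (4 + 4·8 + 18)/6 = 54/6 = 9; σ²_Task 3 = ((18−4)/6)² = 5.444
te_Task 4 = (4 + 4·5 + 6)/6 = 30/6 = 5; σ²_Task 4 = ((6−4)/6)² = 0.111
te_Task 5 = (9 + 4·11 + 25)/6 = 78/6 = 13; σ²_Task 5 = ((25−9)/6)² = 7.111
te_Task 6 = (1 + 4·4 + 13)/6 = 30/6 = 5; σ²_Task 6 = ((13−1)/6)² = 4.000
te_Task 7 = (1 + 4·2 + 3)/6 = 12/6 = 2; σ²_Task 7 = ((3−1)/6)² = 0.111
te_Task 8 = (1 + 4·2 + 15)/6 = 24/6 = 4; σ²_Task 8 = ((15−1)/6)² = 5.444
te_Task 9 = (11 + 4·14 + 29)/6 = 96/6 = 16; σ²_Task 9 = ((29−11)/6)² = 9.000

Forward pass:
ES_Task 1 = 0; EF_Task 1 = 4
ES_Task 2 = 0; EF_Task 2 = 10
ES_Task 3 = 0; EF_Task 3 = 9
ES_Task 4 = max(EF_Task 1=4, EF_Task 2=10) = 10; EF_Task 4 = 10+5 = 15
ES_Task 5 = max(EF_Task 1=4, EF_Task 3=9) = 9; EF_Task 5 = 9+13 = 22
ES_Task 6 = 4; EF_Task 6 = 4+5 = 9
ES_Task 7 = max(EF_Task 1=4, EF_Task 3=9) = 9; EF_Task 7 = 9+2 = 11
ES_Task 8 = max(EF_Task 4=15, EF_Task 5=22) = 22; EF_Task 8 = 22+4 = 26
ES_Task 9 = max(EF_Task 1=4, EF_Task 6=9, EF_Task 7=11, EF_Task 8=26) = 26; EF_Task 9 = 26+16 = 42
Expected project duration μ = 42 days. Critical path: Task 3 → Task 5 → Task 8 → Task 9.

Variance along critical path = 5.444 + 7.111 + 5.444 + 9.000 = 27.000; σ = √27.000 = 5.196 days.
Z = (50 − 42) / 5.196 = 1.540
P(T ≤ 50) = Φ(1.540) ≈ 0.938

0.938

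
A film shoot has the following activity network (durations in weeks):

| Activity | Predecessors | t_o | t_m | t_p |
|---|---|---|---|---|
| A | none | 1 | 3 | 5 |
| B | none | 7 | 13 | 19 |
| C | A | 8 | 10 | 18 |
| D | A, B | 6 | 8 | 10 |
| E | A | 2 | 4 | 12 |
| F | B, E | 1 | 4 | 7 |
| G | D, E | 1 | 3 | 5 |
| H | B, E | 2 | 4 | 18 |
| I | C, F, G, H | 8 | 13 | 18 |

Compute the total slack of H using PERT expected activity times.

5 weeks

te_A = (1 + 4·3 + 5)/6 = 18/6 = 3
te_B = (7 + 4·13 + 19)/6 = 78/6 = 13
te_C = (8 + 4·10 + 18)/6 = 66/6 = 11
te_D = (6 + 4·8 + 10)/6 = 48/6 = 8
te_E = (2 + 4·4 + 12)/6 = 30/6 = 5
te_F = (1 + 4·4 + 7)/6 = 24/6 = 4
te_G = (1 + 4·3 + 5)/6 = 18/6 = 3
te_H = (2 + 4·4 + 18)/6 = 36/6 = 6
te_I = (8 + 4·13 + 18)/6 = 78/6 = 13

Forward pass:
ES_A = 0; EF_A = 3
ES_B = 0; EF_B = 13
ES_C = 3; EF_C = 3+11 = 14
ES_D = max(EF_A=3, EF_B=13) = 13; EF_D = 13+8 = 21
ES_E = 3; EF_E = 3+5 = 8
ES_F = max(EF_B=13, EF_E=8) = 13; EF_F = 13+4 = 17
ES_G = max(EF_D=21, EF_E=8) = 21; EF_G = 21+3 = 24
ES_H = max(EF_B=13, EF_E=8) = 13; EF_H = 13+6 = 19
ES_I = max(EF_C=14, EF_F=17, EF_G=24, EF_H=19) = 24; EF_I = 24+13 = 37
Expected project duration μ = 37 weeks. Critical path: B → D → G → I.

Backward pass:
LF_I = 37; LS_I = 37−13 = 24
LF_H = LS_I = 24; LS_H = 24−6 = 18
LF_G = LS_I = 24; LS_G = 24−3 = 21
LF_F = LS_I = 24; LS_F = 24−4 = 20
LF_E = min(LS_F=20, LS_G=21, LS_H=18) = 18; LS_E = 18−5 = 13
LF_D = LS_G = 21; LS_D = 21−8 = 13
LF_C = LS_I = 24; LS_C = 24−11 = 13
LF_B = min(LS_D=13, LS_F=20, LS_H=18) = 13; LS_B = 13−13 = 0
LF_A = min(LS_C=13, LS_D=13, LS_E=13) = 13; LS_A = 13−3 = 10
Slack_H = LS_H − ES_H = 18 − 13 = 5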